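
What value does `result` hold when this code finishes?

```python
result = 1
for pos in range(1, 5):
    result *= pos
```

Let's trace through this code step by step.

Initialize: result = 1
Entering loop: for pos in range(1, 5):

After execution: result = 24
24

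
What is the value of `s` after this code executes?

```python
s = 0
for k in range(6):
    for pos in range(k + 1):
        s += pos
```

Let's trace through this code step by step.

Initialize: s = 0
Entering loop: for k in range(6):

After execution: s = 35
35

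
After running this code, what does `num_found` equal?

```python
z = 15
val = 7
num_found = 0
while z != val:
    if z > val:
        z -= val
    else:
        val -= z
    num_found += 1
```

Let's trace through this code step by step.

Initialize: z = 15
Initialize: val = 7
Initialize: num_found = 0
Entering loop: while z != val:

After execution: num_found = 8
8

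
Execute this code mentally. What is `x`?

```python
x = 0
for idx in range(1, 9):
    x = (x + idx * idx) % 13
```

Let's trace through this code step by step.

Initialize: x = 0
Entering loop: for idx in range(1, 9):

After execution: x = 9
9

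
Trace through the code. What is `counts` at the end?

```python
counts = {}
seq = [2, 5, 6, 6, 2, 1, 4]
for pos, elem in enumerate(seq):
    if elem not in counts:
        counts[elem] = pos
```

Let's trace through this code step by step.

Initialize: counts = {}
Initialize: seq = [2, 5, 6, 6, 2, 1, 4]
Entering loop: for pos, elem in enumerate(seq):

After execution: counts = {2: 0, 5: 1, 6: 2, 1: 5, 4: 6}
{2: 0, 5: 1, 6: 2, 1: 5, 4: 6}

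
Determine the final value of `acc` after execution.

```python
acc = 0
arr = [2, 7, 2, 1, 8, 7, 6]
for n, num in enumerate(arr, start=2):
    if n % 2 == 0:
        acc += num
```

Let's trace through this code step by step.

Initialize: acc = 0
Initialize: arr = [2, 7, 2, 1, 8, 7, 6]
Entering loop: for n, num in enumerate(arr, start=2):

After execution: acc = 18
18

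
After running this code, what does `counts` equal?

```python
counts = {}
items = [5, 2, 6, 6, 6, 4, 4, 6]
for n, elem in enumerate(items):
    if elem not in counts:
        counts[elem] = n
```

Let's trace through this code step by step.

Initialize: counts = {}
Initialize: items = [5, 2, 6, 6, 6, 4, 4, 6]
Entering loop: for n, elem in enumerate(items):

After execution: counts = {5: 0, 2: 1, 6: 2, 4: 5}
{5: 0, 2: 1, 6: 2, 4: 5}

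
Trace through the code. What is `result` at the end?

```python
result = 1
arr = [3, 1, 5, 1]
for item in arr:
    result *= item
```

Let's trace through this code step by step.

Initialize: result = 1
Initialize: arr = [3, 1, 5, 1]
Entering loop: for item in arr:

After execution: result = 15
15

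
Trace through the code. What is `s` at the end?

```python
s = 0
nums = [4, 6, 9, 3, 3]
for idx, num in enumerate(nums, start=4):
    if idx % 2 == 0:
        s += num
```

Let's trace through this code step by step.

Initialize: s = 0
Initialize: nums = [4, 6, 9, 3, 3]
Entering loop: for idx, num in enumerate(nums, start=4):

After execution: s = 16
16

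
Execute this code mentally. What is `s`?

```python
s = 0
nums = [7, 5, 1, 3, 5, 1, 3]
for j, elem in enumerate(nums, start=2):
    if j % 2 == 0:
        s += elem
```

Let's trace through this code step by step.

Initialize: s = 0
Initialize: nums = [7, 5, 1, 3, 5, 1, 3]
Entering loop: for j, elem in enumerate(nums, start=2):

After execution: s = 16
16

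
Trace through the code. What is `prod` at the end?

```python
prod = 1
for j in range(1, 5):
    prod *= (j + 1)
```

Let's trace through this code step by step.

Initialize: prod = 1
Entering loop: for j in range(1, 5):

After execution: prod = 120
120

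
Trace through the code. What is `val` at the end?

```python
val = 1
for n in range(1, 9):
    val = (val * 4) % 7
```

Let's trace through this code step by step.

Initialize: val = 1
Entering loop: for n in range(1, 9):

After execution: val = 2
2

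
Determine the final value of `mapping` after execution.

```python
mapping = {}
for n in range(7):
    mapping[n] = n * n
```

Let's trace through this code step by step.

Initialize: mapping = {}
Entering loop: for n in range(7):

After execution: mapping = {0: 0, 1: 1, 2: 4, 3: 9, 4: 16, 5: 25, 6: 36}
{0: 0, 1: 1, 2: 4, 3: 9, 4: 16, 5: 25, 6: 36}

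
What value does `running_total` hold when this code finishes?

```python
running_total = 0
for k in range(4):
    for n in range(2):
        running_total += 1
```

Let's trace through this code step by step.

Initialize: running_total = 0
Entering loop: for k in range(4):

After execution: running_total = 8
8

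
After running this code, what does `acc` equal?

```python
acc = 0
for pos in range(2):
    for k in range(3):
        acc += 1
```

Let's trace through this code step by step.

Initialize: acc = 0
Entering loop: for pos in range(2):

After execution: acc = 6
6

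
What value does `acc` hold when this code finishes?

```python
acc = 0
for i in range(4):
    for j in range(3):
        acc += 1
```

Let's trace through this code step by step.

Initialize: acc = 0
Entering loop: for i in range(4):

After execution: acc = 12
12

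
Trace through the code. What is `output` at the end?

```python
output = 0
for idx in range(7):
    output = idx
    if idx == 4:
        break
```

Let's trace through this code step by step.

Initialize: output = 0
Entering loop: for idx in range(7):

After execution: output = 4
4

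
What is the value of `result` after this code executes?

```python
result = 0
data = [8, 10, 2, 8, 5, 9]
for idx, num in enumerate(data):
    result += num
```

Let's trace through this code step by step.

Initialize: result = 0
Initialize: data = [8, 10, 2, 8, 5, 9]
Entering loop: for idx, num in enumerate(data):

After execution: result = 42
42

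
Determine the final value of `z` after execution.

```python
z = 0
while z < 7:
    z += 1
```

Let's trace through this code step by step.

Initialize: z = 0
Entering loop: while z < 7:

After execution: z = 7
7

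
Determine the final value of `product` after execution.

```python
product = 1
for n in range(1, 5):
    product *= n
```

Let's trace through this code step by step.

Initialize: product = 1
Entering loop: for n in range(1, 5):

After execution: product = 24
24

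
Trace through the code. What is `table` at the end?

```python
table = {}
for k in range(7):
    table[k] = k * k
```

Let's trace through this code step by step.

Initialize: table = {}
Entering loop: for k in range(7):

After execution: table = {0: 0, 1: 1, 2: 4, 3: 9, 4: 16, 5: 25, 6: 36}
{0: 0, 1: 1, 2: 4, 3: 9, 4: 16, 5: 25, 6: 36}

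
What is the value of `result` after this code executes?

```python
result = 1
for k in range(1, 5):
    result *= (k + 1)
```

Let's trace through this code step by step.

Initialize: result = 1
Entering loop: for k in range(1, 5):

After execution: result = 120
120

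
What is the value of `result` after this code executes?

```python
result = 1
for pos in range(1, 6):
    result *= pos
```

Let's trace through this code step by step.

Initialize: result = 1
Entering loop: for pos in range(1, 6):

After execution: result = 120
120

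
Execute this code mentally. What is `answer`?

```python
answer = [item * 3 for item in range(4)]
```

Let's trace through this code step by step.

Initialize: answer = [item * 3 for item in range(4)]

After execution: answer = [0, 3, 6, 9]
[0, 3, 6, 9]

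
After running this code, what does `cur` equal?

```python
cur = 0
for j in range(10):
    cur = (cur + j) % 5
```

Let's trace through this code step by step.

Initialize: cur = 0
Entering loop: for j in range(10):

After execution: cur = 0
0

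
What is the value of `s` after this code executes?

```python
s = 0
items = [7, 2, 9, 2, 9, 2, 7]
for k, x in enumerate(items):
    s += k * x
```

Let's trace through this code step by step.

Initialize: s = 0
Initialize: items = [7, 2, 9, 2, 9, 2, 7]
Entering loop: for k, x in enumerate(items):

After execution: s = 114
114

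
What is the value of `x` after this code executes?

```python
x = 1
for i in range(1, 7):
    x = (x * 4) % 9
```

Let's trace through this code step by step.

Initialize: x = 1
Entering loop: for i in range(1, 7):

After execution: x = 1
1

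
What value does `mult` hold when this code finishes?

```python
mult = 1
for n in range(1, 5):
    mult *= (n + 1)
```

Let's trace through this code step by step.

Initialize: mult = 1
Entering loop: for n in range(1, 5):

After execution: mult = 120
120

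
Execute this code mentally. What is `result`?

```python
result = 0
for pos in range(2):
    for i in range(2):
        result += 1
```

Let's trace through this code step by step.

Initialize: result = 0
Entering loop: for pos in range(2):

After execution: result = 4
4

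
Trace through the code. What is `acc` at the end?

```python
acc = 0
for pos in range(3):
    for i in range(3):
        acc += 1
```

Let's trace through this code step by step.

Initialize: acc = 0
Entering loop: for pos in range(3):

After execution: acc = 9
9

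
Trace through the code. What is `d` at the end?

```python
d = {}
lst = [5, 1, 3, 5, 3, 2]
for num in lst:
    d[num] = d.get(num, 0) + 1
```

Let's trace through this code step by step.

Initialize: d = {}
Initialize: lst = [5, 1, 3, 5, 3, 2]
Entering loop: for num in lst:

After execution: d = {5: 2, 1: 1, 3: 2, 2: 1}
{5: 2, 1: 1, 3: 2, 2: 1}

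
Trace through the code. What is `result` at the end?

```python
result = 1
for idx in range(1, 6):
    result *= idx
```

Let's trace through this code step by step.

Initialize: result = 1
Entering loop: for idx in range(1, 6):

After execution: result = 120
120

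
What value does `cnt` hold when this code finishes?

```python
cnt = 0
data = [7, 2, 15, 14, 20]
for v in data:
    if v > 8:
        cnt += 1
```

Let's trace through this code step by step.

Initialize: cnt = 0
Initialize: data = [7, 2, 15, 14, 20]
Entering loop: for v in data:

After execution: cnt = 3
3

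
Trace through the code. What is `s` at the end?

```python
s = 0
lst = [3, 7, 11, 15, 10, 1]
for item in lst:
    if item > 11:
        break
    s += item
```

Let's trace through this code step by step.

Initialize: s = 0
Initialize: lst = [3, 7, 11, 15, 10, 1]
Entering loop: for item in lst:

After execution: s = 21
21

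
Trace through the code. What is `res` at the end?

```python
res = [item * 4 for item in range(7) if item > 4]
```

Let's trace through this code step by step.

Initialize: res = [item * 4 for item in range(7) if item > 4]

After execution: res = [20, 24]
[20, 24]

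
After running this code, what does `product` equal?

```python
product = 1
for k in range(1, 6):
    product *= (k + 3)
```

Let's trace through this code step by step.

Initialize: product = 1
Entering loop: for k in range(1, 6):

After execution: product = 6720
6720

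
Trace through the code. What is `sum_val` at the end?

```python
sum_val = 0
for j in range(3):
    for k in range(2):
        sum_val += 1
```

Let's trace through this code step by step.

Initialize: sum_val = 0
Entering loop: for j in range(3):

After execution: sum_val = 6
6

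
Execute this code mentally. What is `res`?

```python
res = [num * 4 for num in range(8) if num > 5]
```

Let's trace through this code step by step.

Initialize: res = [num * 4 for num in range(8) if num > 5]

After execution: res = [24, 28]
[24, 28]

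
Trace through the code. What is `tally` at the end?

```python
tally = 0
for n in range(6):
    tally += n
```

Let's trace through this code step by step.

Initialize: tally = 0
Entering loop: for n in range(6):

After execution: tally = 15
15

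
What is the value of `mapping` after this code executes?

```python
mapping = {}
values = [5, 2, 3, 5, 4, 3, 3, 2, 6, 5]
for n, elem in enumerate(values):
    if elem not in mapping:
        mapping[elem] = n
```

Let's trace through this code step by step.

Initialize: mapping = {}
Initialize: values = [5, 2, 3, 5, 4, 3, 3, 2, 6, 5]
Entering loop: for n, elem in enumerate(values):

After execution: mapping = {5: 0, 2: 1, 3: 2, 4: 4, 6: 8}
{5: 0, 2: 1, 3: 2, 4: 4, 6: 8}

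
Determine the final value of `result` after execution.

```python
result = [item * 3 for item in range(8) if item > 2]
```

Let's trace through this code step by step.

Initialize: result = [item * 3 for item in range(8) if item > 2]

After execution: result = [9, 12, 15, 18, 21]
[9, 12, 15, 18, 21]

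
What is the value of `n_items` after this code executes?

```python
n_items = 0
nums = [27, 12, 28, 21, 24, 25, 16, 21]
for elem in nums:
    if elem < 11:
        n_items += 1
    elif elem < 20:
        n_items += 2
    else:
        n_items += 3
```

Let's trace through this code step by step.

Initialize: n_items = 0
Initialize: nums = [27, 12, 28, 21, 24, 25, 16, 21]
Entering loop: for elem in nums:

After execution: n_items = 22
22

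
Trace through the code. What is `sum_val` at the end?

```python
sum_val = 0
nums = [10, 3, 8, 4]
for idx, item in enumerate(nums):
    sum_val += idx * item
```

Let's trace through this code step by step.

Initialize: sum_val = 0
Initialize: nums = [10, 3, 8, 4]
Entering loop: for idx, item in enumerate(nums):

After execution: sum_val = 31
31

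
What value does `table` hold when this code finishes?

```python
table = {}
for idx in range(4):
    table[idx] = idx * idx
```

Let's trace through this code step by step.

Initialize: table = {}
Entering loop: for idx in range(4):

After execution: table = {0: 0, 1: 1, 2: 4, 3: 9}
{0: 0, 1: 1, 2: 4, 3: 9}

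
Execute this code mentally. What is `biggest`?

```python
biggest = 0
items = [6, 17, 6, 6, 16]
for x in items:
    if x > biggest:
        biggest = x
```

Let's trace through this code step by step.

Initialize: biggest = 0
Initialize: items = [6, 17, 6, 6, 16]
Entering loop: for x in items:

After execution: biggest = 17
17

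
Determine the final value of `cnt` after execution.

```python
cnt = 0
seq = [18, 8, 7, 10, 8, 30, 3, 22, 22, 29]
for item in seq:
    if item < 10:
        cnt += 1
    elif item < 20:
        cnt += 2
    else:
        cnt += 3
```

Let's trace through this code step by step.

Initialize: cnt = 0
Initialize: seq = [18, 8, 7, 10, 8, 30, 3, 22, 22, 29]
Entering loop: for item in seq:

After execution: cnt = 20
20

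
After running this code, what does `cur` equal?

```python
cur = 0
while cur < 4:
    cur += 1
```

Let's trace through this code step by step.

Initialize: cur = 0
Entering loop: while cur < 4:

After execution: cur = 4
4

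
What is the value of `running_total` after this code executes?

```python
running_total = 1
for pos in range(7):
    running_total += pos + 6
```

Let's trace through this code step by step.

Initialize: running_total = 1
Entering loop: for pos in range(7):

After execution: running_total = 64
64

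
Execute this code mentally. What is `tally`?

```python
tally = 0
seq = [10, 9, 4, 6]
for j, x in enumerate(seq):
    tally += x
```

Let's trace through this code step by step.

Initialize: tally = 0
Initialize: seq = [10, 9, 4, 6]
Entering loop: for j, x in enumerate(seq):

After execution: tally = 29
29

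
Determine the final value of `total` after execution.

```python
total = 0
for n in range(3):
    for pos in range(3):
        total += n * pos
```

Let's trace through this code step by step.

Initialize: total = 0
Entering loop: for n in range(3):

After execution: total = 9
9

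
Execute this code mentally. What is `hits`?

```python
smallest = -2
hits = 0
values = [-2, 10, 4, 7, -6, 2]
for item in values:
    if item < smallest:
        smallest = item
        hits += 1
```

Let's trace through this code step by step.

Initialize: smallest = -2
Initialize: hits = 0
Initialize: values = [-2, 10, 4, 7, -6, 2]
Entering loop: for item in values:

After execution: hits = 1
1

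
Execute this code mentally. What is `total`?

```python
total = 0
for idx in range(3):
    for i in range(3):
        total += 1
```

Let's trace through this code step by step.

Initialize: total = 0
Entering loop: for idx in range(3):

After execution: total = 9
9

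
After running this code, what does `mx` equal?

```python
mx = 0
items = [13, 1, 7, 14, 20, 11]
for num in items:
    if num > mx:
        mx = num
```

Let's trace through this code step by step.

Initialize: mx = 0
Initialize: items = [13, 1, 7, 14, 20, 11]
Entering loop: for num in items:

After execution: mx = 20
20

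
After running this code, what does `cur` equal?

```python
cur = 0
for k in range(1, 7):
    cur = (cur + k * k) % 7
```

Let's trace through this code step by step.

Initialize: cur = 0
Entering loop: for k in range(1, 7):

After execution: cur = 0
0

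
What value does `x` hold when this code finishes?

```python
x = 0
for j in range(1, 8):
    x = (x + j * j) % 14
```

Let's trace through this code step by step.

Initialize: x = 0
Entering loop: for j in range(1, 8):

After execution: x = 0
0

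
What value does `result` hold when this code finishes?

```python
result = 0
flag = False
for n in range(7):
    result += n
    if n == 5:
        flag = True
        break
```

Let's trace through this code step by step.

Initialize: result = 0
Initialize: flag = False
Entering loop: for n in range(7):

After execution: result = 15
15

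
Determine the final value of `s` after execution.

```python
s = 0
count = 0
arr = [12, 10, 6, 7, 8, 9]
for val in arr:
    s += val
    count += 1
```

Let's trace through this code step by step.

Initialize: s = 0
Initialize: count = 0
Initialize: arr = [12, 10, 6, 7, 8, 9]
Entering loop: for val in arr:

After execution: s = 52
52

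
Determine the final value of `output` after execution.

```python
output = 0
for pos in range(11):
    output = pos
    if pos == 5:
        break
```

Let's trace through this code step by step.

Initialize: output = 0
Entering loop: for pos in range(11):

After execution: output = 5
5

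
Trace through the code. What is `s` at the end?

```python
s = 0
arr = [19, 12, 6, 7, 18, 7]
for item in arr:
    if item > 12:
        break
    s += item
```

Let's trace through this code step by step.

Initialize: s = 0
Initialize: arr = [19, 12, 6, 7, 18, 7]
Entering loop: for item in arr:

After execution: s = 0
0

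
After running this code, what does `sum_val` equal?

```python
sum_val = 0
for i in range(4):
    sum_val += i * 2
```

Let's trace through this code step by step.

Initialize: sum_val = 0
Entering loop: for i in range(4):

After execution: sum_val = 12
12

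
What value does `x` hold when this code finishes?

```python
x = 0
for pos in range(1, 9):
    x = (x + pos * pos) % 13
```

Let's trace through this code step by step.

Initialize: x = 0
Entering loop: for pos in range(1, 9):

After execution: x = 9
9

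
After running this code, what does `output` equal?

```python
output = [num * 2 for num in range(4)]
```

Let's trace through this code step by step.

Initialize: output = [num * 2 for num in range(4)]

After execution: output = [0, 2, 4, 6]
[0, 2, 4, 6]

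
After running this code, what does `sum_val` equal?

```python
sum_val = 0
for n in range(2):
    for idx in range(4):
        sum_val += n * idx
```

Let's trace through this code step by step.

Initialize: sum_val = 0
Entering loop: for n in range(2):

After execution: sum_val = 6
6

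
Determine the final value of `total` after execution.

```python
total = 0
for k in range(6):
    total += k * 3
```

Let's trace through this code step by step.

Initialize: total = 0
Entering loop: for k in range(6):

After execution: total = 45
45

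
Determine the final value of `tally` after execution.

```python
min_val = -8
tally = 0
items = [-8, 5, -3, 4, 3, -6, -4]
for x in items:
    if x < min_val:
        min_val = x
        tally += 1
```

Let's trace through this code step by step.

Initialize: min_val = -8
Initialize: tally = 0
Initialize: items = [-8, 5, -3, 4, 3, -6, -4]
Entering loop: for x in items:

After execution: tally = 0
0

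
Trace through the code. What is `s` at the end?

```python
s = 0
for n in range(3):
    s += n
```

Let's trace through this code step by step.

Initialize: s = 0
Entering loop: for n in range(3):

After execution: s = 3
3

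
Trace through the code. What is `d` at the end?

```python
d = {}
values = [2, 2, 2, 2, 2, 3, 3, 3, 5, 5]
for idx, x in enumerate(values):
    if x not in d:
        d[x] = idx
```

Let's trace through this code step by step.

Initialize: d = {}
Initialize: values = [2, 2, 2, 2, 2, 3, 3, 3, 5, 5]
Entering loop: for idx, x in enumerate(values):

After execution: d = {2: 0, 3: 5, 5: 8}
{2: 0, 3: 5, 5: 8}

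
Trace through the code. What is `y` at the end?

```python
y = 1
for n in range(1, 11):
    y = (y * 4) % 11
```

Let's trace through this code step by step.

Initialize: y = 1
Entering loop: for n in range(1, 11):

After execution: y = 1
1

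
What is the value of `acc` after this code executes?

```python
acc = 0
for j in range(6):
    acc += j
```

Let's trace through this code step by step.

Initialize: acc = 0
Entering loop: for j in range(6):

After execution: acc = 15
15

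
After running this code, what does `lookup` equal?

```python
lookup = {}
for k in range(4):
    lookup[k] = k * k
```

Let's trace through this code step by step.

Initialize: lookup = {}
Entering loop: for k in range(4):

After execution: lookup = {0: 0, 1: 1, 2: 4, 3: 9}
{0: 0, 1: 1, 2: 4, 3: 9}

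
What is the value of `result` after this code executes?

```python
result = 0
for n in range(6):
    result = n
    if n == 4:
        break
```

Let's trace through this code step by step.

Initialize: result = 0
Entering loop: for n in range(6):

After execution: result = 4
4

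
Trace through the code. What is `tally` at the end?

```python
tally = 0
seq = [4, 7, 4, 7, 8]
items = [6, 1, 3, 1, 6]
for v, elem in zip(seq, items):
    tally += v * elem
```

Let's trace through this code step by step.

Initialize: tally = 0
Initialize: seq = [4, 7, 4, 7, 8]
Initialize: items = [6, 1, 3, 1, 6]
Entering loop: for v, elem in zip(seq, items):

After execution: tally = 98
98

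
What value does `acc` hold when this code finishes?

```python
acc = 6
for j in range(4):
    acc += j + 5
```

Let's trace through this code step by step.

Initialize: acc = 6
Entering loop: for j in range(4):

After execution: acc = 32
32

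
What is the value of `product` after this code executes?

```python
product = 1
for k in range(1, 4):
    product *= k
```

Let's trace through this code step by step.

Initialize: product = 1
Entering loop: for k in range(1, 4):

After execution: product = 6
6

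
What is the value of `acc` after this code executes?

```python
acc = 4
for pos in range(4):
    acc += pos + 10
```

Let's trace through this code step by step.

Initialize: acc = 4
Entering loop: for pos in range(4):

After execution: acc = 50
50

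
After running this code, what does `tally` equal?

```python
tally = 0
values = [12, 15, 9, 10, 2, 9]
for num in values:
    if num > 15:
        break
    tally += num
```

Let's trace through this code step by step.

Initialize: tally = 0
Initialize: values = [12, 15, 9, 10, 2, 9]
Entering loop: for num in values:

After execution: tally = 57
57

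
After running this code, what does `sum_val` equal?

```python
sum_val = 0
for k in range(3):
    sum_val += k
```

Let's trace through this code step by step.

Initialize: sum_val = 0
Entering loop: for k in range(3):

After execution: sum_val = 3
3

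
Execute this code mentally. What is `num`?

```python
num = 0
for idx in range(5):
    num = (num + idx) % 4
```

Let's trace through this code step by step.

Initialize: num = 0
Entering loop: for idx in range(5):

After execution: num = 2
2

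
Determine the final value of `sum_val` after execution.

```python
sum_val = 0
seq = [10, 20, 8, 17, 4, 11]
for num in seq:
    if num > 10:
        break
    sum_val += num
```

Let's trace through this code step by step.

Initialize: sum_val = 0
Initialize: seq = [10, 20, 8, 17, 4, 11]
Entering loop: for num in seq:

After execution: sum_val = 10
10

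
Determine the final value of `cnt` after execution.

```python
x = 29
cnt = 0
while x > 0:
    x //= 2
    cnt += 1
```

Let's trace through this code step by step.

Initialize: x = 29
Initialize: cnt = 0
Entering loop: while x > 0:

After execution: cnt = 5
5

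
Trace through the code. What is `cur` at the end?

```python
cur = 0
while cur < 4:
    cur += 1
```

Let's trace through this code step by step.

Initialize: cur = 0
Entering loop: while cur < 4:

After execution: cur = 4
4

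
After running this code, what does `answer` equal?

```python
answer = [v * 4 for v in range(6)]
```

Let's trace through this code step by step.

Initialize: answer = [v * 4 for v in range(6)]

After execution: answer = [0, 4, 8, 12, 16, 20]
[0, 4, 8, 12, 16, 20]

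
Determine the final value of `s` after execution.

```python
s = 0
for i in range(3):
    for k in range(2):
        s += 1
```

Let's trace through this code step by step.

Initialize: s = 0
Entering loop: for i in range(3):

After execution: s = 6
6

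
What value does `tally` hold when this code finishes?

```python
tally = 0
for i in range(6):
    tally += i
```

Let's trace through this code step by step.

Initialize: tally = 0
Entering loop: for i in range(6):

After execution: tally = 15
15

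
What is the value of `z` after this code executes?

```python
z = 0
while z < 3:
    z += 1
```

Let's trace through this code step by step.

Initialize: z = 0
Entering loop: while z < 3:

After execution: z = 3
3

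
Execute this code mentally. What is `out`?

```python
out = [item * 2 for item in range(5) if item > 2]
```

Let's trace through this code step by step.

Initialize: out = [item * 2 for item in range(5) if item > 2]

After execution: out = [6, 8]
[6, 8]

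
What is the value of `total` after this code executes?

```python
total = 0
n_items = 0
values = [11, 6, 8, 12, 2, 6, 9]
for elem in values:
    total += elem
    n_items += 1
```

Let's trace through this code step by step.

Initialize: total = 0
Initialize: n_items = 0
Initialize: values = [11, 6, 8, 12, 2, 6, 9]
Entering loop: for elem in values:

After execution: total = 54
54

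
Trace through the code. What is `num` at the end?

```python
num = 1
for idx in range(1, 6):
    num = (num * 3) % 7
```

Let's trace through this code step by step.

Initialize: num = 1
Entering loop: for idx in range(1, 6):

After execution: num = 5
5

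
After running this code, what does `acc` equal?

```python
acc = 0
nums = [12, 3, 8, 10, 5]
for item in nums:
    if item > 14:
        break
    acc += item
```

Let's trace through this code step by step.

Initialize: acc = 0
Initialize: nums = [12, 3, 8, 10, 5]
Entering loop: for item in nums:

After execution: acc = 38
38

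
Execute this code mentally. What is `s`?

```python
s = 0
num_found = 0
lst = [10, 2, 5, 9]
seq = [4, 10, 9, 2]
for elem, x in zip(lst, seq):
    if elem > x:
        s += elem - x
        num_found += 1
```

Let's trace through this code step by step.

Initialize: s = 0
Initialize: num_found = 0
Initialize: lst = [10, 2, 5, 9]
Initialize: seq = [4, 10, 9, 2]
Entering loop: for elem, x in zip(lst, seq):

After execution: s = 13
13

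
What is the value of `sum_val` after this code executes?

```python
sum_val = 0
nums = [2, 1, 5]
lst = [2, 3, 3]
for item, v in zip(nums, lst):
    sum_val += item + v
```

Let's trace through this code step by step.

Initialize: sum_val = 0
Initialize: nums = [2, 1, 5]
Initialize: lst = [2, 3, 3]
Entering loop: for item, v in zip(nums, lst):

After execution: sum_val = 16
16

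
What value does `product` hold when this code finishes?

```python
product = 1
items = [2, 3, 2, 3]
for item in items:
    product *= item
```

Let's trace through this code step by step.

Initialize: product = 1
Initialize: items = [2, 3, 2, 3]
Entering loop: for item in items:

After execution: product = 36
36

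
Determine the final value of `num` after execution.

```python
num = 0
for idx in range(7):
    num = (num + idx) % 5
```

Let's trace through this code step by step.

Initialize: num = 0
Entering loop: for idx in range(7):

After execution: num = 1
1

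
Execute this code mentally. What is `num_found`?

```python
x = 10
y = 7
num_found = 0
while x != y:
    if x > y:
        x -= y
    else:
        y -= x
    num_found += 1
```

Let's trace through this code step by step.

Initialize: x = 10
Initialize: y = 7
Initialize: num_found = 0
Entering loop: while x != y:

After execution: num_found = 5
5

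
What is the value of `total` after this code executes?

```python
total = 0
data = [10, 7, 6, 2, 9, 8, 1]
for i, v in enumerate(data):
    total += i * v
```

Let's trace through this code step by step.

Initialize: total = 0
Initialize: data = [10, 7, 6, 2, 9, 8, 1]
Entering loop: for i, v in enumerate(data):

After execution: total = 107
107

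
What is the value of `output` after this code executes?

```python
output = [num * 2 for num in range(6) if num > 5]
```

Let's trace through this code step by step.

Initialize: output = [num * 2 for num in range(6) if num > 5]

After execution: output = []
[]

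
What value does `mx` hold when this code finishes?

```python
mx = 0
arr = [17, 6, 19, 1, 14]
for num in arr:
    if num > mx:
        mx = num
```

Let's trace through this code step by step.

Initialize: mx = 0
Initialize: arr = [17, 6, 19, 1, 14]
Entering loop: for num in arr:

After execution: mx = 19
19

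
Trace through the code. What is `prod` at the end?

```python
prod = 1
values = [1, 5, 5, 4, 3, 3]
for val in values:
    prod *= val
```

Let's trace through this code step by step.

Initialize: prod = 1
Initialize: values = [1, 5, 5, 4, 3, 3]
Entering loop: for val in values:

After execution: prod = 900
900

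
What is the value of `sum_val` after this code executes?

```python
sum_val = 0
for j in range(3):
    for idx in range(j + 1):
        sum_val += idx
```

Let's trace through this code step by step.

Initialize: sum_val = 0
Entering loop: for j in range(3):

After execution: sum_val = 4
4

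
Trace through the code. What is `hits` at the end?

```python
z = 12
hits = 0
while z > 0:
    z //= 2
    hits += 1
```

Let's trace through this code step by step.

Initialize: z = 12
Initialize: hits = 0
Entering loop: while z > 0:

After execution: hits = 4
4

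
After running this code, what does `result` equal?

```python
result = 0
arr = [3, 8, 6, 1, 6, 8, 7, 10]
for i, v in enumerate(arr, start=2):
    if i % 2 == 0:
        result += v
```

Let's trace through this code step by step.

Initialize: result = 0
Initialize: arr = [3, 8, 6, 1, 6, 8, 7, 10]
Entering loop: for i, v in enumerate(arr, start=2):

After execution: result = 22
22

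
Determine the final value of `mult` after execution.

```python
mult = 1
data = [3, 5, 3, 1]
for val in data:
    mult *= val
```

Let's trace through this code step by step.

Initialize: mult = 1
Initialize: data = [3, 5, 3, 1]
Entering loop: for val in data:

After execution: mult = 45
45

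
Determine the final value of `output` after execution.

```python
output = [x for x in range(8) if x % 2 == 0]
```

Let's trace through this code step by step.

Initialize: output = [x for x in range(8) if x % 2 == 0]

After execution: output = [0, 2, 4, 6]
[0, 2, 4, 6]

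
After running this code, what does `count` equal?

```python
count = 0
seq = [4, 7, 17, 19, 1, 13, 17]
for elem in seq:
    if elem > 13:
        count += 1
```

Let's trace through this code step by step.

Initialize: count = 0
Initialize: seq = [4, 7, 17, 19, 1, 13, 17]
Entering loop: for elem in seq:

After execution: count = 3
3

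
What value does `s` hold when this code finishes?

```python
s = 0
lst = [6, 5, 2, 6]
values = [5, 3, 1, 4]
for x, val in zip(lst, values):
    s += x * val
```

Let's trace through this code step by step.

Initialize: s = 0
Initialize: lst = [6, 5, 2, 6]
Initialize: values = [5, 3, 1, 4]
Entering loop: for x, val in zip(lst, values):

After execution: s = 71
71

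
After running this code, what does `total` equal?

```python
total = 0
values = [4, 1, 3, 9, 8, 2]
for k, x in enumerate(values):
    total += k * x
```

Let's trace through this code step by step.

Initialize: total = 0
Initialize: values = [4, 1, 3, 9, 8, 2]
Entering loop: for k, x in enumerate(values):

After execution: total = 76
76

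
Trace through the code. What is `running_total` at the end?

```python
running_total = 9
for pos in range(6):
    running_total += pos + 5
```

Let's trace through this code step by step.

Initialize: running_total = 9
Entering loop: for pos in range(6):

After execution: running_total = 54
54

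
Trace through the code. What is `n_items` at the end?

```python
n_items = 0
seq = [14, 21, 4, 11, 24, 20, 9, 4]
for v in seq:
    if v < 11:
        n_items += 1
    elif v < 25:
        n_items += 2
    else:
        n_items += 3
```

Let's trace through this code step by step.

Initialize: n_items = 0
Initialize: seq = [14, 21, 4, 11, 24, 20, 9, 4]
Entering loop: for v in seq:

After execution: n_items = 13
13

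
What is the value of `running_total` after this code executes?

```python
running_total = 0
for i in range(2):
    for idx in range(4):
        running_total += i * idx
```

Let's trace through this code step by step.

Initialize: running_total = 0
Entering loop: for i in range(2):

After execution: running_total = 6
6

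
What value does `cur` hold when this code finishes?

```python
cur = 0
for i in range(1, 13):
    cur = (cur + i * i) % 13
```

Let's trace through this code step by step.

Initialize: cur = 0
Entering loop: for i in range(1, 13):

After execution: cur = 0
0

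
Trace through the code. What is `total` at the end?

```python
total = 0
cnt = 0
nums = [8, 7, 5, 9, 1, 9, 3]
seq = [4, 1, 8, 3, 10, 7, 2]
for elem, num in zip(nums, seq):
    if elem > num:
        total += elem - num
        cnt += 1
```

Let's trace through this code step by step.

Initialize: total = 0
Initialize: cnt = 0
Initialize: nums = [8, 7, 5, 9, 1, 9, 3]
Initialize: seq = [4, 1, 8, 3, 10, 7, 2]
Entering loop: for elem, num in zip(nums, seq):

After execution: total = 19
19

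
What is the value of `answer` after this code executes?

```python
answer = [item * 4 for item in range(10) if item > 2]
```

Let's trace through this code step by step.

Initialize: answer = [item * 4 for item in range(10) if item > 2]

After execution: answer = [12, 16, 20, 24, 28, 32, 36]
[12, 16, 20, 24, 28, 32, 36]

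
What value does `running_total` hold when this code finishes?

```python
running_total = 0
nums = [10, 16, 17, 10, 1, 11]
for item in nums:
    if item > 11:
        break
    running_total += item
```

Let's trace through this code step by step.

Initialize: running_total = 0
Initialize: nums = [10, 16, 17, 10, 1, 11]
Entering loop: for item in nums:

After execution: running_total = 10
10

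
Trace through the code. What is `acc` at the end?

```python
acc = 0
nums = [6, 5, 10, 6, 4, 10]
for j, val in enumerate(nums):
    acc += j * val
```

Let's trace through this code step by step.

Initialize: acc = 0
Initialize: nums = [6, 5, 10, 6, 4, 10]
Entering loop: for j, val in enumerate(nums):

After execution: acc = 109
109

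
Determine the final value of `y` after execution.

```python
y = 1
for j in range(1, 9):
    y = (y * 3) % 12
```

Let's trace through this code step by step.

Initialize: y = 1
Entering loop: for j in range(1, 9):

After execution: y = 9
9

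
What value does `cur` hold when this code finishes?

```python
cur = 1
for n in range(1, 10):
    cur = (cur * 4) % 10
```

Let's trace through this code step by step.

Initialize: cur = 1
Entering loop: for n in range(1, 10):

After execution: cur = 4
4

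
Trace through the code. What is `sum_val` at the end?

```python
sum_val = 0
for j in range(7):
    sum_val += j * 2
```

Let's trace through this code step by step.

Initialize: sum_val = 0
Entering loop: for j in range(7):

After execution: sum_val = 42
42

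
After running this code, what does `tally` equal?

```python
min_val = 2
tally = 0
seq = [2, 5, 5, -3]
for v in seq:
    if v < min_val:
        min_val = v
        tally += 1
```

Let's trace through this code step by step.

Initialize: min_val = 2
Initialize: tally = 0
Initialize: seq = [2, 5, 5, -3]
Entering loop: for v in seq:

After execution: tally = 1
1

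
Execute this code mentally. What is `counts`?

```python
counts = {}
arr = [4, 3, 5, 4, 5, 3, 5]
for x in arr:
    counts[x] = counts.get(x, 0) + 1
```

Let's trace through this code step by step.

Initialize: counts = {}
Initialize: arr = [4, 3, 5, 4, 5, 3, 5]
Entering loop: for x in arr:

After execution: counts = {4: 2, 3: 2, 5: 3}
{4: 2, 3: 2, 5: 3}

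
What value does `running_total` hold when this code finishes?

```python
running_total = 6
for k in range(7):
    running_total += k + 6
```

Let's trace through this code step by step.

Initialize: running_total = 6
Entering loop: for k in range(7):

After execution: running_total = 69
69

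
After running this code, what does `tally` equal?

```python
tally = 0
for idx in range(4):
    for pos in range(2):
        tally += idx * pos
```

Let's trace through this code step by step.

Initialize: tally = 0
Entering loop: for idx in range(4):

After execution: tally = 6
6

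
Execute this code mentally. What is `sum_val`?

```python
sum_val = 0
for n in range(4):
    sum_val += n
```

Let's trace through this code step by step.

Initialize: sum_val = 0
Entering loop: for n in range(4):

After execution: sum_val = 6
6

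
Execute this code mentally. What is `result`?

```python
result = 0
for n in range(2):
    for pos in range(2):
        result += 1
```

Let's trace through this code step by step.

Initialize: result = 0
Entering loop: for n in range(2):

After execution: result = 4
4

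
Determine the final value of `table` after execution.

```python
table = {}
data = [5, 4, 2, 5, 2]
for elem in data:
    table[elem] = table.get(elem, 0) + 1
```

Let's trace through this code step by step.

Initialize: table = {}
Initialize: data = [5, 4, 2, 5, 2]
Entering loop: for elem in data:

After execution: table = {5: 2, 4: 1, 2: 2}
{5: 2, 4: 1, 2: 2}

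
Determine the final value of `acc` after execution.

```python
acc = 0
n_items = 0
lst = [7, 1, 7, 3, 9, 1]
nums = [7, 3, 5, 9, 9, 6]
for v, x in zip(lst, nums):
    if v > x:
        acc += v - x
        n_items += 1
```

Let's trace through this code step by step.

Initialize: acc = 0
Initialize: n_items = 0
Initialize: lst = [7, 1, 7, 3, 9, 1]
Initialize: nums = [7, 3, 5, 9, 9, 6]
Entering loop: for v, x in zip(lst, nums):

After execution: acc = 2
2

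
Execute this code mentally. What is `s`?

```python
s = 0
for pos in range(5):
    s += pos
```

Let's trace through this code step by step.

Initialize: s = 0
Entering loop: for pos in range(5):

After execution: s = 10
10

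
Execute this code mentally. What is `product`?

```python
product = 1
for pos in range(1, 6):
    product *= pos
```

Let's trace through this code step by step.

Initialize: product = 1
Entering loop: for pos in range(1, 6):

After execution: product = 120
120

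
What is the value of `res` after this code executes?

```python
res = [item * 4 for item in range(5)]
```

Let's trace through this code step by step.

Initialize: res = [item * 4 for item in range(5)]

After execution: res = [0, 4, 8, 12, 16]
[0, 4, 8, 12, 16]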